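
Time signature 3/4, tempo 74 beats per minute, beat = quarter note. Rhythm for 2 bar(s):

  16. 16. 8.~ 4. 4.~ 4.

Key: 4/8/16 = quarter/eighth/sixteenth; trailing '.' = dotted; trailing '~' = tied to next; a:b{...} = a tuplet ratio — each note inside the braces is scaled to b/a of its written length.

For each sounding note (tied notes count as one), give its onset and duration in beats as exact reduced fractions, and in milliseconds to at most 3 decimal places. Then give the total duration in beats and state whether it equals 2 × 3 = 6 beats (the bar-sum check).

1) 0.0ms=0b +304.054ms=3/8b
2) 304.054ms=3/8b +304.054ms=3/8b
3) 608.108ms=3/4b +1824.324ms=9/4b
4) 2432.432ms=3b +2432.432ms=3b
Σ=6b of 6 (74bpm 3/4) — PASS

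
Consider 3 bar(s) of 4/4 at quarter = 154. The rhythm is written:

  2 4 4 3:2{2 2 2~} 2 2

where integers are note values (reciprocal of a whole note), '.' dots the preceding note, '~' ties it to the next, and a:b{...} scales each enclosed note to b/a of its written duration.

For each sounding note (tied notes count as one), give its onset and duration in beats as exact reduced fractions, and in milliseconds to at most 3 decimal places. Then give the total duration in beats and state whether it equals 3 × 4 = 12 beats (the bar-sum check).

1) 0.0ms=0b +779.221ms=2b
2) 779.221ms=2b +389.61ms=1b
3) 1168.831ms=3b +389.61ms=1b
4) 1558.442ms=4b +519.481ms=4/3b
5) 2077.922ms=16/3b +519.481ms=4/3b
6) 2597.403ms=20/3b +1298.701ms=10/3b
7) 3896.104ms=10b +779.221ms=2b
Σ=12b of 12 (154bpm 4/4) — PASS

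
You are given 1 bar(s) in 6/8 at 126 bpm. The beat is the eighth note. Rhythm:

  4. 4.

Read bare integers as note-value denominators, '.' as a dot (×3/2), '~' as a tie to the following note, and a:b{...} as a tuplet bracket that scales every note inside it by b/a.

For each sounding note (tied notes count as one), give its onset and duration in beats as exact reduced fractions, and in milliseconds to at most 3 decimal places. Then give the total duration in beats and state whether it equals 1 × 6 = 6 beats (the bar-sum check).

1) 0.0ms=0b +1428.571ms=3b
2) 1428.571ms=3b +1428.571ms=3b
Σ=6b of 6 (126bpm 6/8) — PASS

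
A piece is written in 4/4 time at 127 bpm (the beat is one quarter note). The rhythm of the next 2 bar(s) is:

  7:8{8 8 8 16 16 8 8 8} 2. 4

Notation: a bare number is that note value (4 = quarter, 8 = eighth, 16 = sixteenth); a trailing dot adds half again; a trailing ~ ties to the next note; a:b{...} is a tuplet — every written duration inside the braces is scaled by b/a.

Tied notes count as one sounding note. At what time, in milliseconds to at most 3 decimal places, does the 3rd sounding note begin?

1. 0.0ms @ 0 + 269.966ms (4/7)
2. 269.966ms @ 4/7 + 269.966ms (4/7)
3. 539.933ms @ 8/7 + 269.966ms (4/7)
4. 809.899ms @ 12/7 + 134.983ms (2/7)
5. 944.882ms @ 2 + 134.983ms (2/7)
6. 1079.865ms @ 16/7 + 269.966ms (4/7)
7. 1349.831ms @ 20/7 + 269.966ms (4/7)
8. 1619.798ms @ 24/7 + 269.966ms (4/7)
9. 1889.764ms @ 4 + 1417.323ms (3)
10. 3307.087ms @ 7 + 472.441ms (1)

note 3 onset = 8/7b = 539.933ms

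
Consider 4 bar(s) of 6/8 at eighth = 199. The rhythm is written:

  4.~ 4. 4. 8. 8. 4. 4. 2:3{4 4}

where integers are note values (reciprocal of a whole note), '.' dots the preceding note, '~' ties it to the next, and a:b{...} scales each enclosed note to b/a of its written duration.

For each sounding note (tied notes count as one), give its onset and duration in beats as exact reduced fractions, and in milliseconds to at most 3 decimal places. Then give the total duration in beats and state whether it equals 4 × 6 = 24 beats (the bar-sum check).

1) 0.0ms=0b +1809.045ms=6b
2) 1809.045ms=6b +904.523ms=3b
3) 2713.568ms=9b +452.261ms=3/2b
4) 3165.829ms=21/2b +452.261ms=3/2b
5) 3618.09ms=12b +904.523ms=3b
6) 4522.613ms=15b +904.523ms=3b
7) 5427.136ms=18b +904.523ms=3b
8) 6331.658ms=21b +904.523ms=3b
Σ=24b of 24 (199bpm 6/8) — PASS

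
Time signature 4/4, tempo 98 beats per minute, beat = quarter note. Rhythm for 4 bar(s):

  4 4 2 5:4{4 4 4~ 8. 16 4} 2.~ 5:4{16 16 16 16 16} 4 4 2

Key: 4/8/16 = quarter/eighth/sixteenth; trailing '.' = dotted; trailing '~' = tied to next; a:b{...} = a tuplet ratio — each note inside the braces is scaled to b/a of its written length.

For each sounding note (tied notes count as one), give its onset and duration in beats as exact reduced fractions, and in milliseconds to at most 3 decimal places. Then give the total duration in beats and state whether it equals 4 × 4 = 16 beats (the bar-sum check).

1) 0.0ms=0b +612.245ms=1b
2) 612.245ms=1b +612.245ms=1b
3) 1224.49ms=2b +1224.49ms=2b
4) 2448.98ms=4b +489.796ms=4/5b
5) 2938.776ms=24/5b +489.796ms=4/5b
6) 3428.571ms=28/5b +857.143ms=7/5b
7) 4285.714ms=7b +122.449ms=1/5b
8) 4408.163ms=36/5b +489.796ms=4/5b
9) 4897.959ms=8b +1959.184ms=16/5b
10) 6857.143ms=56/5b +122.449ms=1/5b
11) 6979.592ms=57/5b +122.449ms=1/5b
12) 7102.041ms=58/5b +122.449ms=1/5b
13) 7224.49ms=59/5b +122.449ms=1/5b
14) 7346.939ms=12b +612.245ms=1b
15) 7959.184ms=13b +612.245ms=1b
16) 8571.429ms=14b +1224.49ms=2b
Σ=16b of 16 (98bpm 4/4) — PASS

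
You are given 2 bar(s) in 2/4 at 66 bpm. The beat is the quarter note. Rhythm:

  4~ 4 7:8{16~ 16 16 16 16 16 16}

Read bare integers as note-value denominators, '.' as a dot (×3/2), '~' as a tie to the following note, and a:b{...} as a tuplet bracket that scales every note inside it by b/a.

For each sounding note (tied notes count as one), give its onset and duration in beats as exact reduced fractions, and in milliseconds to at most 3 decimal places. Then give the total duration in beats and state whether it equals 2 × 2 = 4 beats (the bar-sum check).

1) 0.0ms=0b +1818.182ms=2b
2) 1818.182ms=2b +519.481ms=4/7b
3) 2337.662ms=18/7b +259.74ms=2/7b
4) 2597.403ms=20/7b +259.74ms=2/7b
5) 2857.143ms=22/7b +259.74ms=2/7b
6) 3116.883ms=24/7b +259.74ms=2/7b
7) 3376.623ms=26/7b +259.74ms=2/7b
Σ=4b of 4 (66bpm 2/4) — PASS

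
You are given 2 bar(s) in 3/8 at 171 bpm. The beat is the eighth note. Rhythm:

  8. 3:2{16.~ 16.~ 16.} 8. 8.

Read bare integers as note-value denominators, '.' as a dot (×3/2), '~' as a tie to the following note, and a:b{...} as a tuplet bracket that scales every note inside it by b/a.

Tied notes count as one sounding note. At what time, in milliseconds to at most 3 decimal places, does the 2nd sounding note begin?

1. 0.0ms @ 0 + 526.316ms (3/2)
2. 526.316ms @ 3/2 + 526.316ms (3/2)
3. 1052.632ms @ 3 + 526.316ms (3/2)
4. 1578.947ms @ 9/2 + 526.316ms (3/2)

note 2 onset = 3/2b = 526.316ms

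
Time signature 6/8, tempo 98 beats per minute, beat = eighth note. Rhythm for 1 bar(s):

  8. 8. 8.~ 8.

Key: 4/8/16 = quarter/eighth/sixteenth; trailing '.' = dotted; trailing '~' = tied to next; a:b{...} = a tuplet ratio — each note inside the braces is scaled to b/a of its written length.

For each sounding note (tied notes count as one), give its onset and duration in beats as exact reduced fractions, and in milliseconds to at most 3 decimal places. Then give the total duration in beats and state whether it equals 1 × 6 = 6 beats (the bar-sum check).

1) 0.0ms=0b +918.367ms=3/2b
2) 918.367ms=3/2b +918.367ms=3/2b
3) 1836.735ms=3b +1836.735ms=3b
Σ=6b of 6 (98bpm 6/8) — PASS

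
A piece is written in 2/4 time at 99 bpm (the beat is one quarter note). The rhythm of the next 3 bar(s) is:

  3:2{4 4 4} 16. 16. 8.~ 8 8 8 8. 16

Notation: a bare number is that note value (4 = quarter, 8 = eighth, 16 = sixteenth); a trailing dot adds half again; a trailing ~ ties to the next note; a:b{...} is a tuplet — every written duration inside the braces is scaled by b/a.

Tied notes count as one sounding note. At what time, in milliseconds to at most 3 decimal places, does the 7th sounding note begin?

note 7 onset = 4b = 2424.242ms

1. 0.0ms @ 0 + 404.04ms (2/3)
2. 404.04ms @ 2/3 + 404.04ms (2/3)
3. 808.081ms @ 4/3 + 404.04ms (2/3)
4. 1212.121ms @ 2 + 227.273ms (3/8)
5. 1439.394ms @ 19/8 + 227.273ms (3/8)
6. 1666.667ms @ 11/4 + 757.576ms (5/4)
7. 2424.242ms @ 4 + 303.03ms (1/2)
8. 2727.273ms @ 9/2 + 303.03ms (1/2)
9. 3030.303ms @ 5 + 454.545ms (3/4)
10. 3484.848ms @ 23/4 + 151.515ms (1/4)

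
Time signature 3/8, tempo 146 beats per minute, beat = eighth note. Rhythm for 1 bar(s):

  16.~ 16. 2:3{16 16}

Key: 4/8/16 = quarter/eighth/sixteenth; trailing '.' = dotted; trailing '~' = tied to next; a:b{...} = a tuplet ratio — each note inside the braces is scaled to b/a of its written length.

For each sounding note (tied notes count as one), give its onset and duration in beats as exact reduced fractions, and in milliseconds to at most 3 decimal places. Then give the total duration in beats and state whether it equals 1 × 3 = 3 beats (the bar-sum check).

1) 0.0ms=0b +616.438ms=3/2b
2) 616.438ms=3/2b +308.219ms=3/4b
3) 924.658ms=9/4b +308.219ms=3/4b
Σ=3b of 3 (146bpm 3/8) — PASS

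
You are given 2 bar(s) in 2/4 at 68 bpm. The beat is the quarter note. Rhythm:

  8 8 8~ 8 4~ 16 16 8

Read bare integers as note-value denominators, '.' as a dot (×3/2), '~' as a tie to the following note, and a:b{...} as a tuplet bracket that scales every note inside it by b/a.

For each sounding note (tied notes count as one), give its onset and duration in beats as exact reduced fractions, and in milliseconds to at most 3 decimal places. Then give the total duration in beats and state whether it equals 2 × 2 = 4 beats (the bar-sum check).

1) 0.0ms=0b +441.176ms=1/2b
2) 441.176ms=1/2b +441.176ms=1/2b
3) 882.353ms=1b +882.353ms=1b
4) 1764.706ms=2b +1102.941ms=5/4b
5) 2867.647ms=13/4b +220.588ms=1/4b
6) 3088.235ms=7/2b +441.176ms=1/2b
Σ=4b of 4 (68bpm 2/4) — PASS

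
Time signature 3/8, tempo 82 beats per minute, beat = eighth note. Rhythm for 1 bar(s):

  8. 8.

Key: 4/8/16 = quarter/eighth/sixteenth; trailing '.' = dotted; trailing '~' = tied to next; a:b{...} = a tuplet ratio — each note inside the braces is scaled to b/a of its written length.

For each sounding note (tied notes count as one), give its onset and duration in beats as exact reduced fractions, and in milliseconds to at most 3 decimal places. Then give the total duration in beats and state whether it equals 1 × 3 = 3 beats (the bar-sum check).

1) 0.0ms=0b +1097.561ms=3/2b
2) 1097.561ms=3/2b +1097.561ms=3/2b
Σ=3b of 3 (82bpm 3/8) — PASS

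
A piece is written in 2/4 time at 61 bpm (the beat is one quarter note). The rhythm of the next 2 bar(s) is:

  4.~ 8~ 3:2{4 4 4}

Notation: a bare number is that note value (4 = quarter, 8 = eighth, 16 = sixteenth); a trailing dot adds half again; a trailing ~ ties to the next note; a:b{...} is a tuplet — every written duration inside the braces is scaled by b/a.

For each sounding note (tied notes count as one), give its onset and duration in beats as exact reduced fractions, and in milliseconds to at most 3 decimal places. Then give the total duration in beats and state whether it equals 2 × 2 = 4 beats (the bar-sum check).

1) 0.0ms=0b +2622.951ms=8/3b
2) 2622.951ms=8/3b +655.738ms=2/3b
3) 3278.689ms=10/3b +655.738ms=2/3b
Σ=4b of 4 (61bpm 2/4) — PASS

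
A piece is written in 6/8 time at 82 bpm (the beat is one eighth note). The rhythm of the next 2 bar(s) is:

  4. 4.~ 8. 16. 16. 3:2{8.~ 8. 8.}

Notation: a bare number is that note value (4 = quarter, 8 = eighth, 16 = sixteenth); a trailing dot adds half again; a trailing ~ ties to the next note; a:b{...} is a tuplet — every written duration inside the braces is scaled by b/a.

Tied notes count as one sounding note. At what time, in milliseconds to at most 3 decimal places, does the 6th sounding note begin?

note 6 onset = 11b = 8048.78ms

1. 0.0ms @ 0 + 2195.122ms (3)
2. 2195.122ms @ 3 + 3292.683ms (9/2)
3. 5487.805ms @ 15/2 + 548.78ms (3/4)
4. 6036.585ms @ 33/4 + 548.78ms (3/4)
5. 6585.366ms @ 9 + 1463.415ms (2)
6. 8048.78ms @ 11 + 731.707ms (1)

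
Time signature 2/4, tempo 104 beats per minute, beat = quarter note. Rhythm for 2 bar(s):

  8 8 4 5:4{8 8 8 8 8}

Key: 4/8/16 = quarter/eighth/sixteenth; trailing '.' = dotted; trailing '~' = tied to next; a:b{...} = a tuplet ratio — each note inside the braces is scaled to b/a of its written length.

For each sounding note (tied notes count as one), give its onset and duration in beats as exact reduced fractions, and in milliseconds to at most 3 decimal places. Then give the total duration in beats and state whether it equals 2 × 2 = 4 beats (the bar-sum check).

1) 0.0ms=0b +288.462ms=1/2b
2) 288.462ms=1/2b +288.462ms=1/2b
3) 576.923ms=1b +576.923ms=1b
4) 1153.846ms=2b +230.769ms=2/5b
5) 1384.615ms=12/5b +230.769ms=2/5b
6) 1615.385ms=14/5b +230.769ms=2/5b
7) 1846.154ms=16/5b +230.769ms=2/5b
8) 2076.923ms=18/5b +230.769ms=2/5b
Σ=4b of 4 (104bpm 2/4) — PASS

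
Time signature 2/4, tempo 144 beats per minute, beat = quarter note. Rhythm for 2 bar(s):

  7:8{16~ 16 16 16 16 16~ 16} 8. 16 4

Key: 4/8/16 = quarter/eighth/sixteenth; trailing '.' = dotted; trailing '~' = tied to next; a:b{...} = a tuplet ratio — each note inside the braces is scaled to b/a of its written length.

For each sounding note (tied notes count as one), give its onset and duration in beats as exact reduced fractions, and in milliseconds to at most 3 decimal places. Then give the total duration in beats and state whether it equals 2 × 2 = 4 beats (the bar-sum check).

1) 0.0ms=0b +238.095ms=4/7b
2) 238.095ms=4/7b +119.048ms=2/7b
3) 357.143ms=6/7b +119.048ms=2/7b
4) 476.19ms=8/7b +119.048ms=2/7b
5) 595.238ms=10/7b +238.095ms=4/7b
6) 833.333ms=2b +312.5ms=3/4b
7) 1145.833ms=11/4b +104.167ms=1/4b
8) 1250.0ms=3b +416.667ms=1b
Σ=4b of 4 (144bpm 2/4) — PASS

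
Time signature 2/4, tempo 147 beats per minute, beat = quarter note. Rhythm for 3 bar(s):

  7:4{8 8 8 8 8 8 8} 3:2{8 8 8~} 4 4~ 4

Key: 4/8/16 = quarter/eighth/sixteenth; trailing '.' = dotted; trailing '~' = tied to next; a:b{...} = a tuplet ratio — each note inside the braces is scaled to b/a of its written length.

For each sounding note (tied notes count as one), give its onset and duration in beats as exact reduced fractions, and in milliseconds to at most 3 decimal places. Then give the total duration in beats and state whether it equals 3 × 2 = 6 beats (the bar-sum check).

1) 0.0ms=0b +116.618ms=2/7b
2) 116.618ms=2/7b +116.618ms=2/7b
3) 233.236ms=4/7b +116.618ms=2/7b
4) 349.854ms=6/7b +116.618ms=2/7b
5) 466.472ms=8/7b +116.618ms=2/7b
6) 583.09ms=10/7b +116.618ms=2/7b
7) 699.708ms=12/7b +116.618ms=2/7b
8) 816.327ms=2b +136.054ms=1/3b
9) 952.381ms=7/3b +136.054ms=1/3b
10) 1088.435ms=8/3b +544.218ms=4/3b
11) 1632.653ms=4b +816.327ms=2b
Σ=6b of 6 (147bpm 2/4) — PASS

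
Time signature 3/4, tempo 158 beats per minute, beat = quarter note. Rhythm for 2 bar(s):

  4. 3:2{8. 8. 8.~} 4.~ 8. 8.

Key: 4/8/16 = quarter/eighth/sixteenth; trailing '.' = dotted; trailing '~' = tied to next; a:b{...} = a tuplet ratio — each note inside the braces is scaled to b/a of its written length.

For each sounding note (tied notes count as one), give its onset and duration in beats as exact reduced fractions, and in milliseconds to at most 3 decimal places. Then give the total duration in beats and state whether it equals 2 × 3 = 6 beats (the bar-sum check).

1) 0.0ms=0b +569.62ms=3/2b
2) 569.62ms=3/2b +189.873ms=1/2b
3) 759.494ms=2b +189.873ms=1/2b
4) 949.367ms=5/2b +1044.304ms=11/4b
5) 1993.671ms=21/4b +284.81ms=3/4b
Σ=6b of 6 (158bpm 3/4) — PASS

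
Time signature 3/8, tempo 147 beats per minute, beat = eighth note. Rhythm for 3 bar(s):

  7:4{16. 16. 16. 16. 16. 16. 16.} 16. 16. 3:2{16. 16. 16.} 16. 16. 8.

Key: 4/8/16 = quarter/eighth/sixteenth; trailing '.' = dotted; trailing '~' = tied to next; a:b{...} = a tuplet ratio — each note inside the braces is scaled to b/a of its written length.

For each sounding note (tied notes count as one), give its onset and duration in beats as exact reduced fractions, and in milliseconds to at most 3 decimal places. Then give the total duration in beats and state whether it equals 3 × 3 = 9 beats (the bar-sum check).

1) 0.0ms=0b +174.927ms=3/7b
2) 174.927ms=3/7b +174.927ms=3/7b
3) 349.854ms=6/7b +174.927ms=3/7b
4) 524.781ms=9/7b +174.927ms=3/7b
5) 699.708ms=12/7b +174.927ms=3/7b
6) 874.636ms=15/7b +174.927ms=3/7b
7) 1049.563ms=18/7b +174.927ms=3/7b
8) 1224.49ms=3b +306.122ms=3/4b
9) 1530.612ms=15/4b +306.122ms=3/4b
10) 1836.735ms=9/2b +204.082ms=1/2b
11) 2040.816ms=5b +204.082ms=1/2b
12) 2244.898ms=11/2b +204.082ms=1/2b
13) 2448.98ms=6b +306.122ms=3/4b
14) 2755.102ms=27/4b +306.122ms=3/4b
15) 3061.224ms=15/2b +612.245ms=3/2b
Σ=9b of 9 (147bpm 3/8) — PASS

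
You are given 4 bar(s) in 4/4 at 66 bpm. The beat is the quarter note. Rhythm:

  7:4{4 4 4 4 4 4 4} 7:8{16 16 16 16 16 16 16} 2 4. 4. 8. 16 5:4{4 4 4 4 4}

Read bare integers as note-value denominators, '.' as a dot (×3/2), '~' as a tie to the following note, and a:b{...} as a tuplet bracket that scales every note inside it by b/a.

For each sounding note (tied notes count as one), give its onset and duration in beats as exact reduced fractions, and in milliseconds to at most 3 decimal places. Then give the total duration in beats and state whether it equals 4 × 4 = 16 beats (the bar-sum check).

1) 0.0ms=0b +519.481ms=4/7b
2) 519.481ms=4/7b +519.481ms=4/7b
3) 1038.961ms=8/7b +519.481ms=4/7b
4) 1558.442ms=12/7b +519.481ms=4/7b
5) 2077.922ms=16/7b +519.481ms=4/7b
6) 2597.403ms=20/7b +519.481ms=4/7b
7) 3116.883ms=24/7b +519.481ms=4/7b
8) 3636.364ms=4b +259.74ms=2/7b
9) 3896.104ms=30/7b +259.74ms=2/7b
10) 4155.844ms=32/7b +259.74ms=2/7b
11) 4415.584ms=34/7b +259.74ms=2/7b
12) 4675.325ms=36/7b +259.74ms=2/7b
13) 4935.065ms=38/7b +259.74ms=2/7b
14) 5194.805ms=40/7b +259.74ms=2/7b
15) 5454.545ms=6b +1818.182ms=2b
16) 7272.727ms=8b +1363.636ms=3/2b
17) 8636.364ms=19/2b +1363.636ms=3/2b
18) 10000.0ms=11b +681.818ms=3/4b
19) 10681.818ms=47/4b +227.273ms=1/4b
20) 10909.091ms=12b +727.273ms=4/5b
21) 11636.364ms=64/5b +727.273ms=4/5b
22) 12363.636ms=68/5b +727.273ms=4/5b
23) 13090.909ms=72/5b +727.273ms=4/5b
24) 13818.182ms=76/5b +727.273ms=4/5b
Σ=16b of 16 (66bpm 4/4) — PASS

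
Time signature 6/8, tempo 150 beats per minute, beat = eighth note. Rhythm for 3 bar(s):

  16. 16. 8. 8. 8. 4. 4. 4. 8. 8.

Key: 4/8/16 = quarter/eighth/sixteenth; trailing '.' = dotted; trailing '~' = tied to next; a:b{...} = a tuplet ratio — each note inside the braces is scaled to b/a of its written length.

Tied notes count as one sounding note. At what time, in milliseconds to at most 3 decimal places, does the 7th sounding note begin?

note 7 onset = 9b = 3600.0ms

1. 0.0ms @ 0 + 300.0ms (3/4)
2. 300.0ms @ 3/4 + 300.0ms (3/4)
3. 600.0ms @ 3/2 + 600.0ms (3/2)
4. 1200.0ms @ 3 + 600.0ms (3/2)
5. 1800.0ms @ 9/2 + 600.0ms (3/2)
6. 2400.0ms @ 6 + 1200.0ms (3)
7. 3600.0ms @ 9 + 1200.0ms (3)
8. 4800.0ms @ 12 + 1200.0ms (3)
9. 6000.0ms @ 15 + 600.0ms (3/2)
10. 6600.0ms @ 33/2 + 600.0ms (3/2)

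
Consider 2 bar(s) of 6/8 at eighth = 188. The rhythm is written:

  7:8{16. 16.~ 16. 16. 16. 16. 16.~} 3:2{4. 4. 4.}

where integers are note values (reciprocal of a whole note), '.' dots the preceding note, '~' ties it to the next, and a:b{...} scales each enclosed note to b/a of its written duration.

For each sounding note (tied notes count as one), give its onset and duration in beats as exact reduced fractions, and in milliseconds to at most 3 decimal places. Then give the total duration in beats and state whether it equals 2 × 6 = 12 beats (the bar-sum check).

1) 0.0ms=0b +273.556ms=6/7b
2) 273.556ms=6/7b +547.112ms=12/7b
3) 820.669ms=18/7b +273.556ms=6/7b
4) 1094.225ms=24/7b +273.556ms=6/7b
5) 1367.781ms=30/7b +273.556ms=6/7b
6) 1641.337ms=36/7b +911.854ms=20/7b
7) 2553.191ms=8b +638.298ms=2b
8) 3191.489ms=10b +638.298ms=2b
Σ=12b of 12 (188bpm 6/8) — PASS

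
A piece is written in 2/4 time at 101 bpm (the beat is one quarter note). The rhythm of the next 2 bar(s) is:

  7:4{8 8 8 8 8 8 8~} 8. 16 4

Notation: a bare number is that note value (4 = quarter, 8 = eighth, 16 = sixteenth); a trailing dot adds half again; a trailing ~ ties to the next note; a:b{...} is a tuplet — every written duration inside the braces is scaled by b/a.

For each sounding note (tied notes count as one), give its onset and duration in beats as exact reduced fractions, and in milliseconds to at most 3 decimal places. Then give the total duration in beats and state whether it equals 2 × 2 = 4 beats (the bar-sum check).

1) 0.0ms=0b +169.731ms=2/7b
2) 169.731ms=2/7b +169.731ms=2/7b
3) 339.463ms=4/7b +169.731ms=2/7b
4) 509.194ms=6/7b +169.731ms=2/7b
5) 678.925ms=8/7b +169.731ms=2/7b
6) 848.656ms=10/7b +169.731ms=2/7b
7) 1018.388ms=12/7b +615.276ms=29/28b
8) 1633.663ms=11/4b +148.515ms=1/4b
9) 1782.178ms=3b +594.059ms=1b
Σ=4b of 4 (101bpm 2/4) — PASS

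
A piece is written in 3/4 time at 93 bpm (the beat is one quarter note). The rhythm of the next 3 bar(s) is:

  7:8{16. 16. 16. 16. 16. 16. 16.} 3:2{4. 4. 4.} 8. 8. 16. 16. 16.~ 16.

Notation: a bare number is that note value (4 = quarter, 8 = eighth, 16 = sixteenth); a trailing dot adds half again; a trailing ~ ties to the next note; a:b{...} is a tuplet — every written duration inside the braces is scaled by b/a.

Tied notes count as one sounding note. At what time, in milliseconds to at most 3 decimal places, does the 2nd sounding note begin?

1. 0.0ms @ 0 + 276.498ms (3/7)
2. 276.498ms @ 3/7 + 276.498ms (3/7)
3. 552.995ms @ 6/7 + 276.498ms (3/7)
4. 829.493ms @ 9/7 + 276.498ms (3/7)
5. 1105.991ms @ 12/7 + 276.498ms (3/7)
6. 1382.488ms @ 15/7 + 276.498ms (3/7)
7. 1658.986ms @ 18/7 + 276.498ms (3/7)
8. 1935.484ms @ 3 + 645.161ms (1)
9. 2580.645ms @ 4 + 645.161ms (1)
10. 3225.806ms @ 5 + 645.161ms (1)
11. 3870.968ms @ 6 + 483.871ms (3/4)
12. 4354.839ms @ 27/4 + 483.871ms (3/4)
13. 4838.71ms @ 15/2 + 241.935ms (3/8)
14. 5080.645ms @ 63/8 + 241.935ms (3/8)
15. 5322.581ms @ 33/4 + 483.871ms (3/4)

note 2 onset = 3/7b = 276.498ms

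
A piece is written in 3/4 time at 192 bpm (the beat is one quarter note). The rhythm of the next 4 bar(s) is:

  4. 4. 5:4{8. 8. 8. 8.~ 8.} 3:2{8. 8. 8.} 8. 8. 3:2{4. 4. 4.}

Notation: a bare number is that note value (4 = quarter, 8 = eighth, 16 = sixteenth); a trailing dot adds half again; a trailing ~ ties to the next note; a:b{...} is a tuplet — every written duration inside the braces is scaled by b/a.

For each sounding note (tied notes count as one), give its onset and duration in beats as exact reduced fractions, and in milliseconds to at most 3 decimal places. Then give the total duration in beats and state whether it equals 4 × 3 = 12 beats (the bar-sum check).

1) 0.0ms=0b +468.75ms=3/2b
2) 468.75ms=3/2b +468.75ms=3/2b
3) 937.5ms=3b +187.5ms=3/5b
4) 1125.0ms=18/5b +187.5ms=3/5b
5) 1312.5ms=21/5b +187.5ms=3/5b
6) 1500.0ms=24/5b +375.0ms=6/5b
7) 1875.0ms=6b +156.25ms=1/2b
8) 2031.25ms=13/2b +156.25ms=1/2b
9) 2187.5ms=7b +156.25ms=1/2b
10) 2343.75ms=15/2b +234.375ms=3/4b
11) 2578.125ms=33/4b +234.375ms=3/4b
12) 2812.5ms=9b +312.5ms=1b
13) 3125.0ms=10b +312.5ms=1b
14) 3437.5ms=11b +312.5ms=1b
Σ=12b of 12 (192bpm 3/4) — PASS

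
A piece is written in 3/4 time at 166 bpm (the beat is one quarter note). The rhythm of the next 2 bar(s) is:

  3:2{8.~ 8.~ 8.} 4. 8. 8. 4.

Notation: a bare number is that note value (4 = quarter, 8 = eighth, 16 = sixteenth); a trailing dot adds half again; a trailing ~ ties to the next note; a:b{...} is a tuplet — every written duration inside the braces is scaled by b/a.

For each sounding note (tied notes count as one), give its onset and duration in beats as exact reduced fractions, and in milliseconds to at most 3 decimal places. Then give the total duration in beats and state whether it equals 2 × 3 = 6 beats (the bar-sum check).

1) 0.0ms=0b +542.169ms=3/2b
2) 542.169ms=3/2b +542.169ms=3/2b
3) 1084.337ms=3b +271.084ms=3/4b
4) 1355.422ms=15/4b +271.084ms=3/4b
5) 1626.506ms=9/2b +542.169ms=3/2b
Σ=6b of 6 (166bpm 3/4) — PASS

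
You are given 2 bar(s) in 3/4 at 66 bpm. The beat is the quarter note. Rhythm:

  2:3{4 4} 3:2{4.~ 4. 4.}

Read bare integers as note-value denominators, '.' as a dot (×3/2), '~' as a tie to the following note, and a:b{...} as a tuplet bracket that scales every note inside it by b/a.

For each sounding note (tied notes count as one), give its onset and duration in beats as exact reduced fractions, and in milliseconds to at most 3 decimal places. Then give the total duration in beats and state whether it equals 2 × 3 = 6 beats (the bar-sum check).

1) 0.0ms=0b +1363.636ms=3/2b
2) 1363.636ms=3/2b +1363.636ms=3/2b
3) 2727.273ms=3b +1818.182ms=2b
4) 4545.455ms=5b +909.091ms=1b
Σ=6b of 6 (66bpm 3/4) — PASS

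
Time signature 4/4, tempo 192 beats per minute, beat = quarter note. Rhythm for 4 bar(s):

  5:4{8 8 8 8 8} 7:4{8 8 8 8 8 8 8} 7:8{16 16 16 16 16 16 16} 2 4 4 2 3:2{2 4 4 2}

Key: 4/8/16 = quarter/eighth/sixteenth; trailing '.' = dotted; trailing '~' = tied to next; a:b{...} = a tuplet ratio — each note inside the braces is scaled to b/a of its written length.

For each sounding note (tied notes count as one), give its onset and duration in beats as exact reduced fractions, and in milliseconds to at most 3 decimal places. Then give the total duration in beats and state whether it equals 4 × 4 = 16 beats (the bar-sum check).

1) 0.0ms=0b +125.0ms=2/5b
2) 125.0ms=2/5b +125.0ms=2/5b
3) 250.0ms=4/5b +125.0ms=2/5b
4) 375.0ms=6/5b +125.0ms=2/5b
5) 500.0ms=8/5b +125.0ms=2/5b
6) 625.0ms=2b +89.286ms=2/7b
7) 714.286ms=16/7b +89.286ms=2/7b
8) 803.571ms=18/7b +89.286ms=2/7b
9) 892.857ms=20/7b +89.286ms=2/7b
10) 982.143ms=22/7b +89.286ms=2/7b
11) 1071.429ms=24/7b +89.286ms=2/7b
12) 1160.714ms=26/7b +89.286ms=2/7b
13) 1250.0ms=4b +89.286ms=2/7b
14) 1339.286ms=30/7b +89.286ms=2/7b
15) 1428.571ms=32/7b +89.286ms=2/7b
16) 1517.857ms=34/7b +89.286ms=2/7b
17) 1607.143ms=36/7b +89.286ms=2/7b
18) 1696.429ms=38/7b +89.286ms=2/7b
19) 1785.714ms=40/7b +89.286ms=2/7b
20) 1875.0ms=6b +625.0ms=2b
21) 2500.0ms=8b +312.5ms=1b
22) 2812.5ms=9b +312.5ms=1b
23) 3125.0ms=10b +625.0ms=2b
24) 3750.0ms=12b +416.667ms=4/3b
25) 4166.667ms=40/3b +208.333ms=2/3b
26) 4375.0ms=14b +208.333ms=2/3b
27) 4583.333ms=44/3b +416.667ms=4/3b
Σ=16b of 16 (192bpm 4/4) — PASS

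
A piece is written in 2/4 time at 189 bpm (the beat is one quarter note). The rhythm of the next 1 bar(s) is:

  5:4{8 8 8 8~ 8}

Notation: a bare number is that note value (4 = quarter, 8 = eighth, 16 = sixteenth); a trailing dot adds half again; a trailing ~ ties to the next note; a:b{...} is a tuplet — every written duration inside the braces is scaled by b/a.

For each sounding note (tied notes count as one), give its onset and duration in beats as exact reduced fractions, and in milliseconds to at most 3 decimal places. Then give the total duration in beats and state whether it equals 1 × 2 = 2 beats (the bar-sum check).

1) 0.0ms=0b +126.984ms=2/5b
2) 126.984ms=2/5b +126.984ms=2/5b
3) 253.968ms=4/5b +126.984ms=2/5b
4) 380.952ms=6/5b +253.968ms=4/5b
Σ=2b of 2 (189bpm 2/4) — PASS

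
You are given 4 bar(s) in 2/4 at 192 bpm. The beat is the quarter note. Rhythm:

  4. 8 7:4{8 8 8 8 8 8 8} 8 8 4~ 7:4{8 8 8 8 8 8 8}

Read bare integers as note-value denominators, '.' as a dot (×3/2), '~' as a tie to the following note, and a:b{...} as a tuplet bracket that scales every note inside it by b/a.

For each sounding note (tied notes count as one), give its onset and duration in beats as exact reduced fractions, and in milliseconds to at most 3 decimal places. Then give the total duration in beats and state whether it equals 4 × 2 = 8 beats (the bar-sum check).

1) 0.0ms=0b +468.75ms=3/2b
2) 468.75ms=3/2b +156.25ms=1/2b
3) 625.0ms=2b +89.286ms=2/7b
4) 714.286ms=16/7b +89.286ms=2/7b
5) 803.571ms=18/7b +89.286ms=2/7b
6) 892.857ms=20/7b +89.286ms=2/7b
7) 982.143ms=22/7b +89.286ms=2/7b
8) 1071.429ms=24/7b +89.286ms=2/7b
9) 1160.714ms=26/7b +89.286ms=2/7b
10) 1250.0ms=4b +156.25ms=1/2b
11) 1406.25ms=9/2b +156.25ms=1/2b
12) 1562.5ms=5b +401.786ms=9/7b
13) 1964.286ms=44/7b +89.286ms=2/7b
14) 2053.571ms=46/7b +89.286ms=2/7b
15) 2142.857ms=48/7b +89.286ms=2/7b
16) 2232.143ms=50/7b +89.286ms=2/7b
17) 2321.429ms=52/7b +89.286ms=2/7b
18) 2410.714ms=54/7b +89.286ms=2/7b
Σ=8b of 8 (192bpm 2/4) — PASS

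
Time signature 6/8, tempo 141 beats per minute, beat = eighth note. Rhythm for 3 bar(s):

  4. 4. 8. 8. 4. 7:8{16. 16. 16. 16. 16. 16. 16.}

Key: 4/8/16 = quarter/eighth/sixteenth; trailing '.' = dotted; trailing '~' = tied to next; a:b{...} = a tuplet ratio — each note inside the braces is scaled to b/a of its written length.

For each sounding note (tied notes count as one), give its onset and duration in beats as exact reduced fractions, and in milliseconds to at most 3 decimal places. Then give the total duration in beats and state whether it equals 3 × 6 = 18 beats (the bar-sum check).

1) 0.0ms=0b +1276.596ms=3b
2) 1276.596ms=3b +1276.596ms=3b
3) 2553.191ms=6b +638.298ms=3/2b
4) 3191.489ms=15/2b +638.298ms=3/2b
5) 3829.787ms=9b +1276.596ms=3b
6) 5106.383ms=12b +364.742ms=6/7b
7) 5471.125ms=90/7b +364.742ms=6/7b
8) 5835.866ms=96/7b +364.742ms=6/7b
9) 6200.608ms=102/7b +364.742ms=6/7b
10) 6565.35ms=108/7b +364.742ms=6/7b
11) 6930.091ms=114/7b +364.742ms=6/7b
12) 7294.833ms=120/7b +364.742ms=6/7b
Σ=18b of 18 (141bpm 6/8) — PASS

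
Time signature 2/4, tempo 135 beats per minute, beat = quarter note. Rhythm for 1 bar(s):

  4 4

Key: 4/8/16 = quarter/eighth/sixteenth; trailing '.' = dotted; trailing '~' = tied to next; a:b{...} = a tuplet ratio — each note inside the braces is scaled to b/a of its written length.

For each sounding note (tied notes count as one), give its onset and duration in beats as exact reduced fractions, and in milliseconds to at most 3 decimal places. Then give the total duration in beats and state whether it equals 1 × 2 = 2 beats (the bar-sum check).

1) 0.0ms=0b +444.444ms=1b
2) 444.444ms=1b +444.444ms=1b
Σ=2b of 2 (135bpm 2/4) — PASS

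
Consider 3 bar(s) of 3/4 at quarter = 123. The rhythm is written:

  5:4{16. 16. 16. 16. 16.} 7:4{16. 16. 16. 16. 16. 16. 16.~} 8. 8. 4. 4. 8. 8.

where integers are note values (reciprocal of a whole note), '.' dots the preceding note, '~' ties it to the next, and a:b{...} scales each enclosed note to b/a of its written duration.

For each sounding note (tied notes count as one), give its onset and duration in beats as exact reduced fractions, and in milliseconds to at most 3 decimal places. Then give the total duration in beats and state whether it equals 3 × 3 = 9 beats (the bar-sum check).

1) 0.0ms=0b +146.341ms=3/10b
2) 146.341ms=3/10b +146.341ms=3/10b
3) 292.683ms=3/5b +146.341ms=3/10b
4) 439.024ms=9/10b +146.341ms=3/10b
5) 585.366ms=6/5b +146.341ms=3/10b
6) 731.707ms=3/2b +104.53ms=3/14b
7) 836.237ms=12/7b +104.53ms=3/14b
8) 940.767ms=27/14b +104.53ms=3/14b
9) 1045.296ms=15/7b +104.53ms=3/14b
10) 1149.826ms=33/14b +104.53ms=3/14b
11) 1254.355ms=18/7b +104.53ms=3/14b
12) 1358.885ms=39/14b +470.383ms=27/28b
13) 1829.268ms=15/4b +365.854ms=3/4b
14) 2195.122ms=9/2b +731.707ms=3/2b
15) 2926.829ms=6b +731.707ms=3/2b
16) 3658.537ms=15/2b +365.854ms=3/4b
17) 4024.39ms=33/4b +365.854ms=3/4b
Σ=9b of 9 (123bpm 3/4) — PASS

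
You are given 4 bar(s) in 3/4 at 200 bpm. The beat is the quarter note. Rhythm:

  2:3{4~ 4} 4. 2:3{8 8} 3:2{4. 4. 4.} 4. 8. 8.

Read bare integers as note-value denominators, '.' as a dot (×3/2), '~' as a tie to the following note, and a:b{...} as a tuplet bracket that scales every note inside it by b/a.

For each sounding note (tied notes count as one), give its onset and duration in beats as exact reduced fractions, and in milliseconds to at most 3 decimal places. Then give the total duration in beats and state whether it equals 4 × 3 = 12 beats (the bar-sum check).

1) 0.0ms=0b +900.0ms=3b
2) 900.0ms=3b +450.0ms=3/2b
3) 1350.0ms=9/2b +225.0ms=3/4b
4) 1575.0ms=21/4b +225.0ms=3/4b
5) 1800.0ms=6b +300.0ms=1b
6) 2100.0ms=7b +300.0ms=1b
7) 2400.0ms=8b +300.0ms=1b
8) 2700.0ms=9b +450.0ms=3/2b
9) 3150.0ms=21/2b +225.0ms=3/4b
10) 3375.0ms=45/4b +225.0ms=3/4b
Σ=12b of 12 (200bpm 3/4) — PASS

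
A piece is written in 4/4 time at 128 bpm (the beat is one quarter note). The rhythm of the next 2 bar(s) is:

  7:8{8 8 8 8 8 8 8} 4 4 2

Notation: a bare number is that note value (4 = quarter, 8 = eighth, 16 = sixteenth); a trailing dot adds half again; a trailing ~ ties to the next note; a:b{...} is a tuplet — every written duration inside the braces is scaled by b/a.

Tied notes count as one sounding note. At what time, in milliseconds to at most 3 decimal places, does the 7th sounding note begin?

note 7 onset = 24/7b = 1607.143ms

1. 0.0ms @ 0 + 267.857ms (4/7)
2. 267.857ms @ 4/7 + 267.857ms (4/7)
3. 535.714ms @ 8/7 + 267.857ms (4/7)
4. 803.571ms @ 12/7 + 267.857ms (4/7)
5. 1071.429ms @ 16/7 + 267.857ms (4/7)
6. 1339.286ms @ 20/7 + 267.857ms (4/7)
7. 1607.143ms @ 24/7 + 267.857ms (4/7)
8. 1875.0ms @ 4 + 468.75ms (1)
9. 2343.75ms @ 5 + 468.75ms (1)
10. 2812.5ms @ 6 + 937.5ms (2)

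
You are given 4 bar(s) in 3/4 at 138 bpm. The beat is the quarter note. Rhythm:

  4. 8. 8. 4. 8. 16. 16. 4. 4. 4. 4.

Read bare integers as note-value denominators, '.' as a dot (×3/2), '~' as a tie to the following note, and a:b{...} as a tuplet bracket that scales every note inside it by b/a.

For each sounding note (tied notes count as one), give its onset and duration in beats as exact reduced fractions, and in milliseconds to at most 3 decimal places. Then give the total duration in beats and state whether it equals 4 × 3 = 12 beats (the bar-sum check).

1) 0.0ms=0b +652.174ms=3/2b
2) 652.174ms=3/2b +326.087ms=3/4b
3) 978.261ms=9/4b +326.087ms=3/4b
4) 1304.348ms=3b +652.174ms=3/2b
5) 1956.522ms=9/2b +326.087ms=3/4b
6) 2282.609ms=21/4b +163.043ms=3/8b
7) 2445.652ms=45/8b +163.043ms=3/8b
8) 2608.696ms=6b +652.174ms=3/2b
9) 3260.87ms=15/2b +652.174ms=3/2b
10) 3913.043ms=9b +652.174ms=3/2b
11) 4565.217ms=21/2b +652.174ms=3/2b
Σ=12b of 12 (138bpm 3/4) — PASS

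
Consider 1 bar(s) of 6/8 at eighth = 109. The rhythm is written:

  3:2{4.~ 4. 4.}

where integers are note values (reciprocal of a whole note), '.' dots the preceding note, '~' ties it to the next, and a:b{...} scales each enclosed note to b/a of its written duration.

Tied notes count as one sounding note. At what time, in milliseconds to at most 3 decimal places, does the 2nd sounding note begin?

1. 0.0ms @ 0 + 2201.835ms (4)
2. 2201.835ms @ 4 + 1100.917ms (2)

note 2 onset = 4b = 2201.835ms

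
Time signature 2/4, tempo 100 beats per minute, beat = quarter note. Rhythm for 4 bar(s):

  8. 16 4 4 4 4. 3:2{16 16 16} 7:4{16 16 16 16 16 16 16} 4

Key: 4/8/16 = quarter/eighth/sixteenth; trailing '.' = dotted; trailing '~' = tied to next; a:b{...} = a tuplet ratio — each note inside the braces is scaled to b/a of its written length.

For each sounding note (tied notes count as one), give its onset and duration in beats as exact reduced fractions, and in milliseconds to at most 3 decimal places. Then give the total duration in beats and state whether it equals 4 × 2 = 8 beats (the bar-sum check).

1) 0.0ms=0b +450.0ms=3/4b
2) 450.0ms=3/4b +150.0ms=1/4b
3) 600.0ms=1b +600.0ms=1b
4) 1200.0ms=2b +600.0ms=1b
5) 1800.0ms=3b +600.0ms=1b
6) 2400.0ms=4b +900.0ms=3/2b
7) 3300.0ms=11/2b +100.0ms=1/6b
8) 3400.0ms=17/3b +100.0ms=1/6b
9) 3500.0ms=35/6b +100.0ms=1/6b
10) 3600.0ms=6b +85.714ms=1/7b
11) 3685.714ms=43/7b +85.714ms=1/7b
12) 3771.429ms=44/7b +85.714ms=1/7b
13) 3857.143ms=45/7b +85.714ms=1/7b
14) 3942.857ms=46/7b +85.714ms=1/7b
15) 4028.571ms=47/7b +85.714ms=1/7b
16) 4114.286ms=48/7b +85.714ms=1/7b
17) 4200.0ms=7b +600.0ms=1b
Σ=8b of 8 (100bpm 2/4) — PASS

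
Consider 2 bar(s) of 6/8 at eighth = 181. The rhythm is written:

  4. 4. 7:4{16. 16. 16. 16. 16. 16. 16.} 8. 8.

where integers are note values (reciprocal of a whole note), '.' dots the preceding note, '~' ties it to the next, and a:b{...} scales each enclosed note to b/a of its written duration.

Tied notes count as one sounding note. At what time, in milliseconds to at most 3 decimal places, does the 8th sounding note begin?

1. 0.0ms @ 0 + 994.475ms (3)
2. 994.475ms @ 3 + 994.475ms (3)
3. 1988.95ms @ 6 + 142.068ms (3/7)
4. 2131.018ms @ 45/7 + 142.068ms (3/7)
5. 2273.086ms @ 48/7 + 142.068ms (3/7)
6. 2415.154ms @ 51/7 + 142.068ms (3/7)
7. 2557.222ms @ 54/7 + 142.068ms (3/7)
8. 2699.29ms @ 57/7 + 142.068ms (3/7)
9. 2841.358ms @ 60/7 + 142.068ms (3/7)
10. 2983.425ms @ 9 + 497.238ms (3/2)
11. 3480.663ms @ 21/2 + 497.238ms (3/2)

note 8 onset = 57/7b = 2699.29ms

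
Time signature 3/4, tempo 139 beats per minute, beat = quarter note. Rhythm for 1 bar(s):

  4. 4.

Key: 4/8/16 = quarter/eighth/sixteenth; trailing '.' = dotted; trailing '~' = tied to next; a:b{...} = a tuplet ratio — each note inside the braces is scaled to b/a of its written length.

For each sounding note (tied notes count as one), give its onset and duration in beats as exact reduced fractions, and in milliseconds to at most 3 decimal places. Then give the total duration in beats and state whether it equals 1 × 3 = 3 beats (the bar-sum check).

1) 0.0ms=0b +647.482ms=3/2b
2) 647.482ms=3/2b +647.482ms=3/2b
Σ=3b of 3 (139bpm 3/4) — PASS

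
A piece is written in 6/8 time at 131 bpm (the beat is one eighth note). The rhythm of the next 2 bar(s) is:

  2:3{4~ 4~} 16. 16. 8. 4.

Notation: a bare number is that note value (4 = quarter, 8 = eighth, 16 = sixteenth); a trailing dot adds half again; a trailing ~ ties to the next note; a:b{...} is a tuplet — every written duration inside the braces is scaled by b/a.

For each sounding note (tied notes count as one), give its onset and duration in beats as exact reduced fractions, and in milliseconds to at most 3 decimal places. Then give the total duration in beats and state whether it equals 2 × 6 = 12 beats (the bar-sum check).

1) 0.0ms=0b +3091.603ms=27/4b
2) 3091.603ms=27/4b +343.511ms=3/4b
3) 3435.115ms=15/2b +687.023ms=3/2b
4) 4122.137ms=9b +1374.046ms=3b
Σ=12b of 12 (131bpm 6/8) — PASS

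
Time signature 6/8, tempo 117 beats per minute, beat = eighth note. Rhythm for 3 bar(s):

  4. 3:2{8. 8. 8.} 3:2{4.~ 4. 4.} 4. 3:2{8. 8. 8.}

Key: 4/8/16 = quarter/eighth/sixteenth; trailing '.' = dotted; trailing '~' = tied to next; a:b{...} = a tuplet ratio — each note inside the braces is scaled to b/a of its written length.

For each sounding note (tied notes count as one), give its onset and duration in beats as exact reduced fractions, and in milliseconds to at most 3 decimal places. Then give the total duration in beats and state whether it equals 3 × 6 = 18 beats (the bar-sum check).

1) 0.0ms=0b +1538.462ms=3b
2) 1538.462ms=3b +512.821ms=1b
3) 2051.282ms=4b +512.821ms=1b
4) 2564.103ms=5b +512.821ms=1b
5) 3076.923ms=6b +2051.282ms=4b
6) 5128.205ms=10b +1025.641ms=2b
7) 6153.846ms=12b +1538.462ms=3b
8) 7692.308ms=15b +512.821ms=1b
9) 8205.128ms=16b +512.821ms=1b
10) 8717.949ms=17b +512.821ms=1b
Σ=18b of 18 (117bpm 6/8) — PASS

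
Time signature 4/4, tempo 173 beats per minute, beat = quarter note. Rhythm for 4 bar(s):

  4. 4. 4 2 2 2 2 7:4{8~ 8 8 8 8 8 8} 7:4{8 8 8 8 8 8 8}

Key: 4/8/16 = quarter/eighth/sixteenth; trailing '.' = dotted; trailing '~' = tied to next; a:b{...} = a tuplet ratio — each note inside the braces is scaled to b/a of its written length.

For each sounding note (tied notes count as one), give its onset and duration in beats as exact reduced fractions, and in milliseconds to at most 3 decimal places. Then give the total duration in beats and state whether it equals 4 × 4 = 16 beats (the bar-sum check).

1) 0.0ms=0b +520.231ms=3/2b
2) 520.231ms=3/2b +520.231ms=3/2b
3) 1040.462ms=3b +346.821ms=1b
4) 1387.283ms=4b +693.642ms=2b
5) 2080.925ms=6b +693.642ms=2b
6) 2774.566ms=8b +693.642ms=2b
7) 3468.208ms=10b +693.642ms=2b
8) 4161.85ms=12b +198.183ms=4/7b
9) 4360.033ms=88/7b +99.092ms=2/7b
10) 4459.125ms=90/7b +99.092ms=2/7b
11) 4558.216ms=92/7b +99.092ms=2/7b
12) 4657.308ms=94/7b +99.092ms=2/7b
13) 4756.4ms=96/7b +99.092ms=2/7b
14) 4855.491ms=14b +99.092ms=2/7b
15) 4954.583ms=100/7b +99.092ms=2/7b
16) 5053.675ms=102/7b +99.092ms=2/7b
17) 5152.766ms=104/7b +99.092ms=2/7b
18) 5251.858ms=106/7b +99.092ms=2/7b
19) 5350.95ms=108/7b +99.092ms=2/7b
20) 5450.041ms=110/7b +99.092ms=2/7b
Σ=16b of 16 (173bpm 4/4) — PASS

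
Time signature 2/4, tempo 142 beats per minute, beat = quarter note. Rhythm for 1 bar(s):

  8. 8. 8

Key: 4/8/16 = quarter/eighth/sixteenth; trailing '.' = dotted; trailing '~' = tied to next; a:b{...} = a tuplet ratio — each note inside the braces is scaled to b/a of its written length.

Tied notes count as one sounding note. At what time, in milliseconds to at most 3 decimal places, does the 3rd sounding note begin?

1. 0.0ms @ 0 + 316.901ms (3/4)
2. 316.901ms @ 3/4 + 316.901ms (3/4)
3. 633.803ms @ 3/2 + 211.268ms (1/2)

note 3 onset = 3/2b = 633.803ms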